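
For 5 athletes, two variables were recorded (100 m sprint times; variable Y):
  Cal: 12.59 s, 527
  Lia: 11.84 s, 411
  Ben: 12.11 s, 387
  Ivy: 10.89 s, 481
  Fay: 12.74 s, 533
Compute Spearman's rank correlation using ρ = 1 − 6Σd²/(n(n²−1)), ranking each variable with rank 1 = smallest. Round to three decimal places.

Ranks of variable 1: 4, 2, 3, 1, 5
Ranks of variable 2: 4, 2, 1, 3, 5
d = r₁ − r₂: 0, 0, 2, -2, 0
d²: 0, 0, 4, 4, 0; Σd² = 8
ρ = 1 − 6·8/(5·24) = 1 − 48/120 = 0.600

0.600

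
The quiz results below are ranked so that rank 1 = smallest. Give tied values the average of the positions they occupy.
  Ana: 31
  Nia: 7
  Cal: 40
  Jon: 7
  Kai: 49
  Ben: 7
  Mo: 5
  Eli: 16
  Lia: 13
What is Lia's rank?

Sorted (ascending): 5, 7, 7, 7, 13, 16, 31, 40, 49
The 3 values of 7 occupy positions 2–4 → average rank 3.
Lia has value 13 → rank 5.

5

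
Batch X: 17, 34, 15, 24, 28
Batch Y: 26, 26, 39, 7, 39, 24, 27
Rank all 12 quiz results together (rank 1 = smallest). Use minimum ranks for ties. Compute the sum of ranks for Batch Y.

47

Sorted (ascending): 7, 15, 17, 24, 24, 26, 26, 27, 28, 34, 39, 39
The 2 values of 24 occupy positions 4–5 → each gets rank 4.
The 2 values of 26 occupy positions 6–7 → each gets rank 6.
The 2 values of 39 occupy positions 11–12 → each gets rank 11.
Batch Y values → pooled ranks: 26→6, 26→6, 39→11, 7→1, 39→11, 24→4, 27→8
Rank sum = 6 + 6 + 11 + 1 + 11 + 4 + 8 = 47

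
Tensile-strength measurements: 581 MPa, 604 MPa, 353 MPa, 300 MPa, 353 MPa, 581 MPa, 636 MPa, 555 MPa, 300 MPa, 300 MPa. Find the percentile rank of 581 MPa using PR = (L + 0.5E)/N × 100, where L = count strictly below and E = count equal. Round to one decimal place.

70.0

N = 10.
Strictly below 581: 6. Equal to 581: 2.
PR = (6 + 0.5·2)/10 × 100 = 70.0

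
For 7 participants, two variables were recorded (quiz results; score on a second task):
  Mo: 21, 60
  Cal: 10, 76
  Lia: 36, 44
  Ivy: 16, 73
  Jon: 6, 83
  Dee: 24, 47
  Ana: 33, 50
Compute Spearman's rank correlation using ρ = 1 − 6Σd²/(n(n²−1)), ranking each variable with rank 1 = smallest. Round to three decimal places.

-0.964

Ranks of variable 1: 4, 2, 7, 3, 1, 5, 6
Ranks of variable 2: 4, 6, 1, 5, 7, 2, 3
d = r₁ − r₂: 0, -4, 6, -2, -6, 3, 3
d²: 0, 16, 36, 4, 36, 9, 9; Σd² = 110
ρ = 1 − 6·110/(7·48) = 1 − 660/336 = -0.964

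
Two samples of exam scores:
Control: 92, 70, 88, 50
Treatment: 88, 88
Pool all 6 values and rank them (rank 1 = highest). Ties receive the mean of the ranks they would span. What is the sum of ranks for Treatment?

6

Sorted (descending): 92, 88, 88, 88, 70, 50
The 3 values of 88 occupy positions 2–4 → average rank 3.
Treatment values → pooled ranks: 88→3, 88→3
Rank sum = 3 + 3 = 6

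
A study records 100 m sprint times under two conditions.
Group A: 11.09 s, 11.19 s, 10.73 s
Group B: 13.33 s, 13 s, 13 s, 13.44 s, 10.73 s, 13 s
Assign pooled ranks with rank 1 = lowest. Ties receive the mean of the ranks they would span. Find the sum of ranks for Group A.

Sorted (ascending): 10.73, 10.73, 11.09, 11.19, 13, 13, 13, 13.33, 13.44
The 2 values of 10.73 occupy positions 1–2 → average rank (1+2)/2 = 1.5.
The 3 values of 13 occupy positions 5–7 → average rank 6.
Group A values → pooled ranks: 11.09→3, 11.19→4, 10.73→1.5
Rank sum = 3 + 4 + 1.5 = 8.5

8.5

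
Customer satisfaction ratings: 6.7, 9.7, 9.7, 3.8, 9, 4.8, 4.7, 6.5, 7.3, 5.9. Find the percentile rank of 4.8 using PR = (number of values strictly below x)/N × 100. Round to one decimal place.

N = 10.
Strictly below 4.8: 2. Equal to 4.8: 1.
PR = 2/10 × 100 = 20.0

20.0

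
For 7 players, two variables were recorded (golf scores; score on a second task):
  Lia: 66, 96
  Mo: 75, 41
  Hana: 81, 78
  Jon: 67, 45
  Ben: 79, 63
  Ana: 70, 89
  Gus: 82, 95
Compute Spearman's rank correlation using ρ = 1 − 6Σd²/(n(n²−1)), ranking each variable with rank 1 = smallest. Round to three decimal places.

Ranks of variable 1: 1, 4, 6, 2, 5, 3, 7
Ranks of variable 2: 7, 1, 4, 2, 3, 5, 6
d = r₁ − r₂: -6, 3, 2, 0, 2, -2, 1
d²: 36, 9, 4, 0, 4, 4, 1; Σd² = 58
ρ = 1 − 6·58/(7·48) = 1 − 348/336 = -0.036

-0.036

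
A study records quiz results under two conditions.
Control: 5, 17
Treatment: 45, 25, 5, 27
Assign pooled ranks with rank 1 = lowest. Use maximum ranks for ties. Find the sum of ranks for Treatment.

17

Sorted (ascending): 5, 5, 17, 25, 27, 45
The 2 values of 5 occupy positions 1–2 → each gets rank 2.
Treatment values → pooled ranks: 45→6, 25→4, 5→2, 27→5
Rank sum = 6 + 4 + 2 + 5 = 17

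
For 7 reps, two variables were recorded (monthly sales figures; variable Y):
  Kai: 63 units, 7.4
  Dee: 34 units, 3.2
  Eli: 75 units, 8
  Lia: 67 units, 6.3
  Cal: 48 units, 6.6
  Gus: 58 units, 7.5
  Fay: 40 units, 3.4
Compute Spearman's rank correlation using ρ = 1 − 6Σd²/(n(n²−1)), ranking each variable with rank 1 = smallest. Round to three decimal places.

Ranks of variable 1: 5, 1, 7, 6, 3, 4, 2
Ranks of variable 2: 5, 1, 7, 3, 4, 6, 2
d = r₁ − r₂: 0, 0, 0, 3, -1, -2, 0
d²: 0, 0, 0, 9, 1, 4, 0; Σd² = 14
ρ = 1 − 6·14/(7·48) = 1 − 84/336 = 0.750

0.750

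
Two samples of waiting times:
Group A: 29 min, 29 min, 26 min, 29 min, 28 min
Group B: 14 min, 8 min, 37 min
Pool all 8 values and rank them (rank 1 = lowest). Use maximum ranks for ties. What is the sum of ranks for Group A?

Sorted (ascending): 8, 14, 26, 28, 29, 29, 29, 37
The 3 values of 29 occupy positions 5–7 → each gets rank 7.
Group A values → pooled ranks: 29→7, 29→7, 26→3, 29→7, 28→4
Rank sum = 7 + 7 + 3 + 7 + 4 = 28

28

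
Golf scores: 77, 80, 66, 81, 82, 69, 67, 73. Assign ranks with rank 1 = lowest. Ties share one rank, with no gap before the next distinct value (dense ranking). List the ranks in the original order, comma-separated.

Sorted (ascending): 66, 67, 69, 73, 77, 80, 81, 82
No ties — each value takes its position as its rank.

5, 6, 1, 7, 8, 3, 2, 4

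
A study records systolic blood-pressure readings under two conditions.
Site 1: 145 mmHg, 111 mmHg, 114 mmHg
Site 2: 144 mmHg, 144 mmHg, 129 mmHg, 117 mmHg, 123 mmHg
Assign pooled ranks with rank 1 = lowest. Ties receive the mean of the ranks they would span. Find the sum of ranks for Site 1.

Sorted (ascending): 111, 114, 117, 123, 129, 144, 144, 145
The 2 values of 144 occupy positions 6–7 → average rank (6+7)/2 = 6.5.
Site 1 values → pooled ranks: 145→8, 111→1, 114→2
Rank sum = 8 + 1 + 2 = 11

11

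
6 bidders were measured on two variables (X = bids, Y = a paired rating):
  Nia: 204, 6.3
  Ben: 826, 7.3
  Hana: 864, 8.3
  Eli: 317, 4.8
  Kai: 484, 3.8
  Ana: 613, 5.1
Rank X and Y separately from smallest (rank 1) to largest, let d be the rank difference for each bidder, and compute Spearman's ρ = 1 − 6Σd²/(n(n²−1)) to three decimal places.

Ranks of variable 1: 1, 5, 6, 2, 3, 4
Ranks of variable 2: 4, 5, 6, 2, 1, 3
d = r₁ − r₂: -3, 0, 0, 0, 2, 1
d²: 9, 0, 0, 0, 4, 1; Σd² = 14
ρ = 1 − 6·14/(6·35) = 1 − 84/210 = 0.600

0.600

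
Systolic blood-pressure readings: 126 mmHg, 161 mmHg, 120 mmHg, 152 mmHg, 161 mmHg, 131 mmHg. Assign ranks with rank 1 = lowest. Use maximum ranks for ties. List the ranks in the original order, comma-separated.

2, 6, 1, 4, 6, 3

Sorted (ascending): 120, 126, 131, 152, 161, 161
The 2 values of 161 occupy positions 5–6 → each gets rank 6.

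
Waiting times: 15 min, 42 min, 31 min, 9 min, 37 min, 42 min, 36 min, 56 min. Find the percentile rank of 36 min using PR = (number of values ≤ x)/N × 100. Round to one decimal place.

50.0

N = 8.
Strictly below 36: 3. Equal to 36: 1.
PR = 4/8 × 100 = 50.0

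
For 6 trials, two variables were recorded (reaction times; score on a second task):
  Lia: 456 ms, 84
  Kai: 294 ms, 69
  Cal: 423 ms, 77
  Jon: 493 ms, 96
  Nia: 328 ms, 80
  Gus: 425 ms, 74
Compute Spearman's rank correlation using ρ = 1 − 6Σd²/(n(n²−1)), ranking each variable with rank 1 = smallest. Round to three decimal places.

0.771

Ranks of variable 1: 5, 1, 3, 6, 2, 4
Ranks of variable 2: 5, 1, 3, 6, 4, 2
d = r₁ − r₂: 0, 0, 0, 0, -2, 2
d²: 0, 0, 0, 0, 4, 4; Σd² = 8
ρ = 1 − 6·8/(6·35) = 1 − 48/210 = 0.771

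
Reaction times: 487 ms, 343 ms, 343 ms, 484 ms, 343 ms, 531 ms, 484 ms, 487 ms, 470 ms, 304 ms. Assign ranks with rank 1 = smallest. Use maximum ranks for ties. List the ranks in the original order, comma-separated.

9, 4, 4, 7, 4, 10, 7, 9, 5, 1

Sorted (ascending): 304, 343, 343, 343, 470, 484, 484, 487, 487, 531
The 3 values of 343 occupy positions 2–4 → each gets rank 4.
The 2 values of 484 occupy positions 6–7 → each gets rank 7.
The 2 values of 487 occupy positions 8–9 → each gets rank 9.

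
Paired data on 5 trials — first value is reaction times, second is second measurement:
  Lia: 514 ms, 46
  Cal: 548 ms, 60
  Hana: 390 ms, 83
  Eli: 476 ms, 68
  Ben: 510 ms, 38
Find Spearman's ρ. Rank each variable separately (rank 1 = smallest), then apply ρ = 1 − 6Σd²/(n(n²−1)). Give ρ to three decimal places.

Ranks of variable 1: 4, 5, 1, 2, 3
Ranks of variable 2: 2, 3, 5, 4, 1
d = r₁ − r₂: 2, 2, -4, -2, 2
d²: 4, 4, 16, 4, 4; Σd² = 32
ρ = 1 − 6·32/(5·24) = 1 − 192/120 = -0.600

-0.600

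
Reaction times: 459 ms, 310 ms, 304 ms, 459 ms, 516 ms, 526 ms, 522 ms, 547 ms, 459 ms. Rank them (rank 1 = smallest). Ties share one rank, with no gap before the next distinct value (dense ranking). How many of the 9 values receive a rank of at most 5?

Sorted (ascending): 304, 310, 459, 459, 459, 516, 522, 526, 547
The 3 values of 459 share dense rank 3.
Remaining distinct values take the next consecutive integers.
Ranks ≤ 5: {1, 2, 3, 3, 3, 4, 5} → 7 values.

7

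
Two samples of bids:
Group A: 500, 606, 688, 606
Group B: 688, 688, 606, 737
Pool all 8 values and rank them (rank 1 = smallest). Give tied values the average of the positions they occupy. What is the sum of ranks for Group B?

23

Sorted (ascending): 500, 606, 606, 606, 688, 688, 688, 737
The 3 values of 606 occupy positions 2–4 → average rank 3.
The 3 values of 688 occupy positions 5–7 → average rank 6.
Group B values → pooled ranks: 688→6, 688→6, 606→3, 737→8
Rank sum = 6 + 6 + 3 + 8 = 23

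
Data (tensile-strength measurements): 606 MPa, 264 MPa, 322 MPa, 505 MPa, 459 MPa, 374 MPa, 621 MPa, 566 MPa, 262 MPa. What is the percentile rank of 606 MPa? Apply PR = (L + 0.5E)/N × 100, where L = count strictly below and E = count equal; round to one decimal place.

N = 9.
Strictly below 606: 7. Equal to 606: 1.
PR = (7 + 0.5·1)/9 × 100 = 83.3

83.3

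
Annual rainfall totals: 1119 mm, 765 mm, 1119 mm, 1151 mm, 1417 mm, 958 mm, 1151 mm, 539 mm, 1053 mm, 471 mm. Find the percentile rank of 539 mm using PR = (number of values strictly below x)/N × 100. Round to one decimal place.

N = 10.
Strictly below 539: 1. Equal to 539: 1.
PR = 1/10 × 100 = 10.0

10.0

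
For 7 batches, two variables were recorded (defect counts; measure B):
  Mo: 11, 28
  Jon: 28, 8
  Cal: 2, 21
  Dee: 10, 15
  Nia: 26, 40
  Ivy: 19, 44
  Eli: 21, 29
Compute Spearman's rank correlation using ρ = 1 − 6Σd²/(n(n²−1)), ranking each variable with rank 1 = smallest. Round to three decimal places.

0.107

Ranks of variable 1: 3, 7, 1, 2, 6, 4, 5
Ranks of variable 2: 4, 1, 3, 2, 6, 7, 5
d = r₁ − r₂: -1, 6, -2, 0, 0, -3, 0
d²: 1, 36, 4, 0, 0, 9, 0; Σd² = 50
ρ = 1 − 6·50/(7·48) = 1 − 300/336 = 0.107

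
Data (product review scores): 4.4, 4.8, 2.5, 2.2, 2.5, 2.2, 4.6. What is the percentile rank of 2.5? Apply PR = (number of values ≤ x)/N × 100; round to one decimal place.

57.1

N = 7.
Strictly below 2.5: 2. Equal to 2.5: 2.
PR = 4/7 × 100 = 57.1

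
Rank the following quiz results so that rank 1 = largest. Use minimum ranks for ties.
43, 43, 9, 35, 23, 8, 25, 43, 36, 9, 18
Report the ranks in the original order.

1, 1, 9, 5, 7, 11, 6, 1, 4, 9, 8

Sorted (descending): 43, 43, 43, 36, 35, 25, 23, 18, 9, 9, 8
The 3 values of 43 occupy positions 1–3 → each gets rank 1.
The 2 values of 9 occupy positions 9–10 → each gets rank 9.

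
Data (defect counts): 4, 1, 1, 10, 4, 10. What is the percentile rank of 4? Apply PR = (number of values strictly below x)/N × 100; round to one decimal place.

N = 6.
Strictly below 4: 2. Equal to 4: 2.
PR = 2/6 × 100 = 33.3

33.3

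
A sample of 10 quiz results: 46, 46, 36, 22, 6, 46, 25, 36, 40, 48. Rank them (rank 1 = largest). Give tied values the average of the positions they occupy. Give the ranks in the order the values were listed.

Sorted (descending): 48, 46, 46, 46, 40, 36, 36, 25, 22, 6
The 3 values of 46 occupy positions 2–4 → average rank 3.
The 2 values of 36 occupy positions 6–7 → average rank (6+7)/2 = 6.5.

3, 3, 6.5, 9, 10, 3, 8, 6.5, 5, 1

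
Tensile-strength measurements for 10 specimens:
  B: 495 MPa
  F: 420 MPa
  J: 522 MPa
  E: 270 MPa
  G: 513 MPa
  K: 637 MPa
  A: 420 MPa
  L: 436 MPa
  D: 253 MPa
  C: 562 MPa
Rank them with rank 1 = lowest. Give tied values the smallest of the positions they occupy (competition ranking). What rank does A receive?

Sorted (ascending): 253, 270, 420, 420, 436, 495, 513, 522, 562, 637
The 2 values of 420 occupy positions 3–4 → each gets rank 3.
A has value 420 MPa → rank 3.

3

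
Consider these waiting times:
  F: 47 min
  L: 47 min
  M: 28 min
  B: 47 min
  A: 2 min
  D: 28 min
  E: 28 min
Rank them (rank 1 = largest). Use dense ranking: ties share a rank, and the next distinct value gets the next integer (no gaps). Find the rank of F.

1

Sorted (descending): 47, 47, 47, 28, 28, 28, 2
The 3 values of 47 share dense rank 1.
The 3 values of 28 share dense rank 2.
Remaining distinct values take the next consecutive integers.
F has value 47 min → rank 1.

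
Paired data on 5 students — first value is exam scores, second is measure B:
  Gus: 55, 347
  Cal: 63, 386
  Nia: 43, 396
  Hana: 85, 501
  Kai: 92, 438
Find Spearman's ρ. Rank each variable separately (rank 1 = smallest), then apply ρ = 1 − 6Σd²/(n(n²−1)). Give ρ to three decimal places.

Ranks of variable 1: 2, 3, 1, 4, 5
Ranks of variable 2: 1, 2, 3, 5, 4
d = r₁ − r₂: 1, 1, -2, -1, 1
d²: 1, 1, 4, 1, 1; Σd² = 8
ρ = 1 − 6·8/(5·24) = 1 − 48/120 = 0.600

0.600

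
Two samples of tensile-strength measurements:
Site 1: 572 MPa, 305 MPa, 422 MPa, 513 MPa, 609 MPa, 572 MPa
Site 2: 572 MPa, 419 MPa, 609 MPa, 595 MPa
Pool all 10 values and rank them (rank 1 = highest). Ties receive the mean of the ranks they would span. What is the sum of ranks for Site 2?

18.5

Sorted (descending): 609, 609, 595, 572, 572, 572, 513, 422, 419, 305
The 2 values of 609 occupy positions 1–2 → average rank (1+2)/2 = 1.5.
The 3 values of 572 occupy positions 4–6 → average rank 5.
Site 2 values → pooled ranks: 572→5, 419→9, 609→1.5, 595→3
Rank sum = 5 + 9 + 1.5 + 3 = 18.5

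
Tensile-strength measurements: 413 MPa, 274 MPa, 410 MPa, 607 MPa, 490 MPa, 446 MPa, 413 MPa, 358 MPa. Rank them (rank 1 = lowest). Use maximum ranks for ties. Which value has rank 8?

607

Sorted (ascending): 274, 358, 410, 413, 413, 446, 490, 607
The 2 values of 413 occupy positions 4–5 → each gets rank 5.
Rank 8 → value 607.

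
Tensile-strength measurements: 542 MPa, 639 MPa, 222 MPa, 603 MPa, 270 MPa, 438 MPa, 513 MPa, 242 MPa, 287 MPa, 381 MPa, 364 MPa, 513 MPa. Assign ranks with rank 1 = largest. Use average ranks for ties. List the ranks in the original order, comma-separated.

3, 1, 12, 2, 10, 6, 4.5, 11, 9, 7, 8, 4.5

Sorted (descending): 639, 603, 542, 513, 513, 438, 381, 364, 287, 270, 242, 222
The 2 values of 513 occupy positions 4–5 → average rank (4+5)/2 = 4.5.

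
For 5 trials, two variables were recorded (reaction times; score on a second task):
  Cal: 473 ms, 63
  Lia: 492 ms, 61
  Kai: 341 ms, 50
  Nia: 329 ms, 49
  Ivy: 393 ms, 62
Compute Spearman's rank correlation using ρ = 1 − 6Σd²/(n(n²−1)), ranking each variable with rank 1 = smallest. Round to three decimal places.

0.700

Ranks of variable 1: 4, 5, 2, 1, 3
Ranks of variable 2: 5, 3, 2, 1, 4
d = r₁ − r₂: -1, 2, 0, 0, -1
d²: 1, 4, 0, 0, 1; Σd² = 6
ρ = 1 − 6·6/(5·24) = 1 − 36/120 = 0.700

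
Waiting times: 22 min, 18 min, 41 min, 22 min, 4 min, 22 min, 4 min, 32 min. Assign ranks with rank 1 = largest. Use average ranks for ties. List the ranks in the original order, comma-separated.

4, 6, 1, 4, 7.5, 4, 7.5, 2

Sorted (descending): 41, 32, 22, 22, 22, 18, 4, 4
The 3 values of 22 occupy positions 3–5 → average rank 4.
The 2 values of 4 occupy positions 7–8 → average rank (7+8)/2 = 7.5.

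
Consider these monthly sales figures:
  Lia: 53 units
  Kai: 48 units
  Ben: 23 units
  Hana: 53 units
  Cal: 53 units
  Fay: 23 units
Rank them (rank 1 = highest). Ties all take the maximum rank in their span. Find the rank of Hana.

Sorted (descending): 53, 53, 53, 48, 23, 23
The 3 values of 53 occupy positions 1–3 → each gets rank 3.
The 2 values of 23 occupy positions 5–6 → each gets rank 6.
Hana has value 53 units → rank 3.

3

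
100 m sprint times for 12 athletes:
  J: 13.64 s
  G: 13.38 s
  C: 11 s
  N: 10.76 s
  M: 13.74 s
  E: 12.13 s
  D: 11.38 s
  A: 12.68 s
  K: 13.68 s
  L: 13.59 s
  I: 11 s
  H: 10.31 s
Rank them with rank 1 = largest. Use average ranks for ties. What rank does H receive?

Sorted (descending): 13.74, 13.68, 13.64, 13.59, 13.38, 12.68, 12.13, 11.38, 11, 11, 10.76, 10.31
The 2 values of 11 occupy positions 9–10 → average rank (9+10)/2 = 9.5.
H has value 10.31 s → rank 12.

12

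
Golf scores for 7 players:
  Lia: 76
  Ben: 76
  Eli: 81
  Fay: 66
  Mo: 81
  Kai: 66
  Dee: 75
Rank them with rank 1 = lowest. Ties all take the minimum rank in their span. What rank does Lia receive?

4

Sorted (ascending): 66, 66, 75, 76, 76, 81, 81
The 2 values of 66 occupy positions 1–2 → each gets rank 1.
The 2 values of 76 occupy positions 4–5 → each gets rank 4.
The 2 values of 81 occupy positions 6–7 → each gets rank 6.
Lia has value 76 → rank 4.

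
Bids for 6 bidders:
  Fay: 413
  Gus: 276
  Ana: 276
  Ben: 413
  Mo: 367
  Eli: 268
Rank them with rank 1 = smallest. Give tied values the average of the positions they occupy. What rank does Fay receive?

5.5

Sorted (ascending): 268, 276, 276, 367, 413, 413
The 2 values of 276 occupy positions 2–3 → average rank (2+3)/2 = 2.5.
The 2 values of 413 occupy positions 5–6 → average rank (5+6)/2 = 5.5.
Fay has value 413 → rank 5.5.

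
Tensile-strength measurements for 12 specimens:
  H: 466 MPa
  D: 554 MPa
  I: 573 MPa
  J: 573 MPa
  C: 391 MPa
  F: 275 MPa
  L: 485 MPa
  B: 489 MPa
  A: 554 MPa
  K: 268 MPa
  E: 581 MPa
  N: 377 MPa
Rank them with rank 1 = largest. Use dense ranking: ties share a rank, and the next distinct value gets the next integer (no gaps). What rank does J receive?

2

Sorted (descending): 581, 573, 573, 554, 554, 489, 485, 466, 391, 377, 275, 268
The 2 values of 573 share dense rank 2.
The 2 values of 554 share dense rank 3.
Remaining distinct values take the next consecutive integers.
J has value 573 MPa → rank 2.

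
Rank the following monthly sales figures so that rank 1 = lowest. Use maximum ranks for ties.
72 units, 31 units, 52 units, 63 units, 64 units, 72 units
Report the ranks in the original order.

6, 1, 2, 3, 4, 6

Sorted (ascending): 31, 52, 63, 64, 72, 72
The 2 values of 72 occupy positions 5–6 → each gets rank 6.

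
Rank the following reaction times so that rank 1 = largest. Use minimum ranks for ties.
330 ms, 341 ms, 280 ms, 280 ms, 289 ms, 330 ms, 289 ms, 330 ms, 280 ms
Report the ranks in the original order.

Sorted (descending): 341, 330, 330, 330, 289, 289, 280, 280, 280
The 3 values of 330 occupy positions 2–4 → each gets rank 2.
The 2 values of 289 occupy positions 5–6 → each gets rank 5.
The 3 values of 280 occupy positions 7–9 → each gets rank 7.

2, 1, 7, 7, 5, 2, 5, 2, 7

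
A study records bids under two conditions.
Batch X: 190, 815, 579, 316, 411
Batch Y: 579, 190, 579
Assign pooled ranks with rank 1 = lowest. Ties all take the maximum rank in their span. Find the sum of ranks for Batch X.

Sorted (ascending): 190, 190, 316, 411, 579, 579, 579, 815
The 2 values of 190 occupy positions 1–2 → each gets rank 2.
The 3 values of 579 occupy positions 5–7 → each gets rank 7.
Batch X values → pooled ranks: 190→2, 815→8, 579→7, 316→3, 411→4
Rank sum = 2 + 8 + 7 + 3 + 4 = 24

24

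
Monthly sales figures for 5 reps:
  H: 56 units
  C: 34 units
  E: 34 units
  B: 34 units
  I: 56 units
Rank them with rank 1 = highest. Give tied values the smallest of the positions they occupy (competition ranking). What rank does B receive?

3

Sorted (descending): 56, 56, 34, 34, 34
The 2 values of 56 occupy positions 1–2 → each gets rank 1.
The 3 values of 34 occupy positions 3–5 → each gets rank 3.
B has value 34 units → rank 3.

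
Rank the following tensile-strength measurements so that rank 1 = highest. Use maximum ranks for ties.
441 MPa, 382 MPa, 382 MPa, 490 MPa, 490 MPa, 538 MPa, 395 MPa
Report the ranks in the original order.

Sorted (descending): 538, 490, 490, 441, 395, 382, 382
The 2 values of 490 occupy positions 2–3 → each gets rank 3.
The 2 values of 382 occupy positions 6–7 → each gets rank 7.

4, 7, 7, 3, 3, 1, 5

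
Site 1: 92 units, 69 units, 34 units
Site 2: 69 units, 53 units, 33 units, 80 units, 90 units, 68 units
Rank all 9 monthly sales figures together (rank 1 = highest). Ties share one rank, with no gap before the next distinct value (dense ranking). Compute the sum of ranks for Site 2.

28

Sorted (descending): 92, 90, 80, 69, 69, 68, 53, 34, 33
The 2 values of 69 share dense rank 4.
Remaining distinct values take the next consecutive integers.
Site 2 values → pooled ranks: 69→4, 53→6, 33→8, 80→3, 90→2, 68→5
Rank sum = 4 + 6 + 8 + 3 + 2 + 5 = 28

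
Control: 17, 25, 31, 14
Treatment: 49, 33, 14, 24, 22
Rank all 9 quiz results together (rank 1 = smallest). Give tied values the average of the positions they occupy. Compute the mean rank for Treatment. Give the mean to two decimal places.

5.50

Sorted (ascending): 14, 14, 17, 22, 24, 25, 31, 33, 49
The 2 values of 14 occupy positions 1–2 → average rank (1+2)/2 = 1.5.
Treatment values → pooled ranks: 49→9, 33→8, 14→1.5, 24→5, 22→4
Mean rank = (9 + 8 + 1.5 + 5 + 4) / 5 = 5.50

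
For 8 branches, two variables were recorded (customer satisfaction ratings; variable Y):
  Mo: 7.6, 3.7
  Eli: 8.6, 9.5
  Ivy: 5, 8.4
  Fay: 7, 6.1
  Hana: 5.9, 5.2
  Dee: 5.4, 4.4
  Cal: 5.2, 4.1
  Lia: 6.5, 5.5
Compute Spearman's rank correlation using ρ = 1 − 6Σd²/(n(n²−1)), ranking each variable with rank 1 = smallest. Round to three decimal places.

0.143

Ranks of variable 1: 7, 8, 1, 6, 4, 3, 2, 5
Ranks of variable 2: 1, 8, 7, 6, 4, 3, 2, 5
d = r₁ − r₂: 6, 0, -6, 0, 0, 0, 0, 0
d²: 36, 0, 36, 0, 0, 0, 0, 0; Σd² = 72
ρ = 1 − 6·72/(8·63) = 1 − 432/504 = 0.143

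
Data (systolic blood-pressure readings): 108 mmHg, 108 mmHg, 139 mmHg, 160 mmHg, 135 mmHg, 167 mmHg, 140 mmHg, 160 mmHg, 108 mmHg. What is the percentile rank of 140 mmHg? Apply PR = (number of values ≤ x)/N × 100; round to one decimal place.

N = 9.
Strictly below 140: 5. Equal to 140: 1.
PR = 6/9 × 100 = 66.7

66.7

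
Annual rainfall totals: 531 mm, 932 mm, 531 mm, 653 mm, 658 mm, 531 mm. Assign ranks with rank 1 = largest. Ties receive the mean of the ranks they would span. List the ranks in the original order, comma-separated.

5, 1, 5, 3, 2, 5

Sorted (descending): 932, 658, 653, 531, 531, 531
The 3 values of 531 occupy positions 4–6 → average rank 5.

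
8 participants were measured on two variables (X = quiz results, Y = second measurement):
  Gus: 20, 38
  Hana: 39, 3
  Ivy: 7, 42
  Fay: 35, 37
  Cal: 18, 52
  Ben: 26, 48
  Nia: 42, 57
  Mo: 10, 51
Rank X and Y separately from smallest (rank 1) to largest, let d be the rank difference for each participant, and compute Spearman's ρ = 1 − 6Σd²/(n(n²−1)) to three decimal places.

Ranks of variable 1: 4, 7, 1, 6, 3, 5, 8, 2
Ranks of variable 2: 3, 1, 4, 2, 7, 5, 8, 6
d = r₁ − r₂: 1, 6, -3, 4, -4, 0, 0, -4
d²: 1, 36, 9, 16, 16, 0, 0, 16; Σd² = 94
ρ = 1 − 6·94/(8·63) = 1 − 564/504 = -0.119

-0.119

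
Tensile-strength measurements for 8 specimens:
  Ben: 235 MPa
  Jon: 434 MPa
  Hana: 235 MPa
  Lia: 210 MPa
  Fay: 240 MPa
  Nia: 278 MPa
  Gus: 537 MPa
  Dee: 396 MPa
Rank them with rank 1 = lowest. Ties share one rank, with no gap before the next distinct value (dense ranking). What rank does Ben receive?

Sorted (ascending): 210, 235, 235, 240, 278, 396, 434, 537
The 2 values of 235 share dense rank 2.
Remaining distinct values take the next consecutive integers.
Ben has value 235 MPa → rank 2.

2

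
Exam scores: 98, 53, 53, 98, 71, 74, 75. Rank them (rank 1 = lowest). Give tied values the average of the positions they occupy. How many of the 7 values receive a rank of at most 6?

Sorted (ascending): 53, 53, 71, 74, 75, 98, 98
The 2 values of 53 occupy positions 1–2 → average rank (1+2)/2 = 1.5.
The 2 values of 98 occupy positions 6–7 → average rank (6+7)/2 = 6.5.
Ranks ≤ 6: {1.5, 1.5, 3, 4, 5} → 5 values.

5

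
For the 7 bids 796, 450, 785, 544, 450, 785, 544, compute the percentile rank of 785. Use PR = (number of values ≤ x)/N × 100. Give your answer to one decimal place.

N = 7.
Strictly below 785: 4. Equal to 785: 2.
PR = 6/7 × 100 = 85.7

85.7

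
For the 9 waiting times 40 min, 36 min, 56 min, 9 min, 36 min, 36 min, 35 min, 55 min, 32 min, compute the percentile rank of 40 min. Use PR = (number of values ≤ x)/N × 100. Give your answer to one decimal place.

77.8

N = 9.
Strictly below 40: 6. Equal to 40: 1.
PR = 7/9 × 100 = 77.8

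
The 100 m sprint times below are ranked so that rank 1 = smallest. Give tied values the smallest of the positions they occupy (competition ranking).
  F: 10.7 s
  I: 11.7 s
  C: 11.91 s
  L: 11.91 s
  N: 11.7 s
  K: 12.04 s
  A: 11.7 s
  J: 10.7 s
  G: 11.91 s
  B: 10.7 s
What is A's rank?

4

Sorted (ascending): 10.7, 10.7, 10.7, 11.7, 11.7, 11.7, 11.91, 11.91, 11.91, 12.04
The 3 values of 10.7 occupy positions 1–3 → each gets rank 1.
The 3 values of 11.7 occupy positions 4–6 → each gets rank 4.
The 3 values of 11.91 occupy positions 7–9 → each gets rank 7.
A has value 11.7 s → rank 4.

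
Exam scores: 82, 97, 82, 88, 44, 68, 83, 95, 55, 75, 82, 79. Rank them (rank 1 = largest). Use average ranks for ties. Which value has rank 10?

68

Sorted (descending): 97, 95, 88, 83, 82, 82, 82, 79, 75, 68, 55, 44
The 3 values of 82 occupy positions 5–7 → average rank 6.
Rank 10 → value 68.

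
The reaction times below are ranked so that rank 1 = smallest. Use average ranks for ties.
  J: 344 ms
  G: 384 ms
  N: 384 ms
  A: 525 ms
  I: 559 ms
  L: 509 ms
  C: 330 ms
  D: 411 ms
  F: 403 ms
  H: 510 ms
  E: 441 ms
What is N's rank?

Sorted (ascending): 330, 344, 384, 384, 403, 411, 441, 509, 510, 525, 559
The 2 values of 384 occupy positions 3–4 → average rank (3+4)/2 = 3.5.
N has value 384 ms → rank 3.5.

3.5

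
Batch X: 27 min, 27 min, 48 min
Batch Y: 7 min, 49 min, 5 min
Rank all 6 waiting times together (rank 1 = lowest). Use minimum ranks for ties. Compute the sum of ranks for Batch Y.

Sorted (ascending): 5, 7, 27, 27, 48, 49
The 2 values of 27 occupy positions 3–4 → each gets rank 3.
Batch Y values → pooled ranks: 7→2, 49→6, 5→1
Rank sum = 2 + 6 + 1 = 9

9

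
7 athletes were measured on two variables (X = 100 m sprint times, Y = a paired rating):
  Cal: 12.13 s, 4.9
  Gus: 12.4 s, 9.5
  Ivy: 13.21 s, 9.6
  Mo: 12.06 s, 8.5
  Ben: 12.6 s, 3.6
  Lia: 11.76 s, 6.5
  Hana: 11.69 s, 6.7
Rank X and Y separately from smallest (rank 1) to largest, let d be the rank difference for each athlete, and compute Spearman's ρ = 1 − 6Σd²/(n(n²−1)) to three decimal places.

0.214

Ranks of variable 1: 4, 5, 7, 3, 6, 2, 1
Ranks of variable 2: 2, 6, 7, 5, 1, 3, 4
d = r₁ − r₂: 2, -1, 0, -2, 5, -1, -3
d²: 4, 1, 0, 4, 25, 1, 9; Σd² = 44
ρ = 1 − 6·44/(7·48) = 1 − 264/336 = 0.214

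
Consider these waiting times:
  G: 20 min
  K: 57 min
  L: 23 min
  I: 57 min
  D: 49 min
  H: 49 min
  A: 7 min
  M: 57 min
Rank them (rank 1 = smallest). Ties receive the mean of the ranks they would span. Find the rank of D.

Sorted (ascending): 7, 20, 23, 49, 49, 57, 57, 57
The 2 values of 49 occupy positions 4–5 → average rank (4+5)/2 = 4.5.
The 3 values of 57 occupy positions 6–8 → average rank 7.
D has value 49 min → rank 4.5.

4.5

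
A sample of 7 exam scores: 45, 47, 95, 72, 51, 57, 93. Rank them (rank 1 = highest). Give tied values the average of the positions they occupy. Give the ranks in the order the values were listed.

Sorted (descending): 95, 93, 72, 57, 51, 47, 45
No ties — each value takes its position as its rank.

7, 6, 1, 3, 5, 4, 2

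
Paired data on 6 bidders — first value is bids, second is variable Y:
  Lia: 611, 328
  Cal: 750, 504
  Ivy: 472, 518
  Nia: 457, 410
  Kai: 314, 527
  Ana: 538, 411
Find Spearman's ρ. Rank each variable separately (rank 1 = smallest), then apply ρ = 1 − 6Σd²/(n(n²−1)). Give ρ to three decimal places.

Ranks of variable 1: 5, 6, 3, 2, 1, 4
Ranks of variable 2: 1, 4, 5, 2, 6, 3
d = r₁ − r₂: 4, 2, -2, 0, -5, 1
d²: 16, 4, 4, 0, 25, 1; Σd² = 50
ρ = 1 − 6·50/(6·35) = 1 − 300/210 = -0.429

-0.429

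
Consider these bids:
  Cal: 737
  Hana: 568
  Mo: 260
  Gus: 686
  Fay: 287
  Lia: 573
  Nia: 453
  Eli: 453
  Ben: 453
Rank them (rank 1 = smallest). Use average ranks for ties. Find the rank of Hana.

6

Sorted (ascending): 260, 287, 453, 453, 453, 568, 573, 686, 737
The 3 values of 453 occupy positions 3–5 → average rank 4.
Hana has value 568 → rank 6.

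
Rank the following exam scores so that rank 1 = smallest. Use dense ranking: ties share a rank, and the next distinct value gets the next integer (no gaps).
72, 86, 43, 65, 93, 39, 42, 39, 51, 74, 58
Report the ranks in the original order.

7, 9, 3, 6, 10, 1, 2, 1, 4, 8, 5

Sorted (ascending): 39, 39, 42, 43, 51, 58, 65, 72, 74, 86, 93
The 2 values of 39 share dense rank 1.
Remaining distinct values take the next consecutive integers.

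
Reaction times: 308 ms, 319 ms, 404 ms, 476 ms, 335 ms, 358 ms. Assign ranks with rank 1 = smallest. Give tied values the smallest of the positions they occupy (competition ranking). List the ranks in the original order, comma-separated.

Sorted (ascending): 308, 319, 335, 358, 404, 476
No ties — each value takes its position as its rank.

1, 2, 5, 6, 3, 4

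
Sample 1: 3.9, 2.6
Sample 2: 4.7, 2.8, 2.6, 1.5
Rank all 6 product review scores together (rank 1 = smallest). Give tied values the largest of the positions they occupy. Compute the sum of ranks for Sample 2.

14

Sorted (ascending): 1.5, 2.6, 2.6, 2.8, 3.9, 4.7
The 2 values of 2.6 occupy positions 2–3 → each gets rank 3.
Sample 2 values → pooled ranks: 4.7→6, 2.8→4, 2.6→3, 1.5→1
Rank sum = 6 + 4 + 3 + 1 = 14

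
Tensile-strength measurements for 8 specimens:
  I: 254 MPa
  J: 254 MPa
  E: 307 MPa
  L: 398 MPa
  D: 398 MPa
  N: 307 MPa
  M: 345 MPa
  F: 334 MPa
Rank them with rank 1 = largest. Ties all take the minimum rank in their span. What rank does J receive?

7

Sorted (descending): 398, 398, 345, 334, 307, 307, 254, 254
The 2 values of 398 occupy positions 1–2 → each gets rank 1.
The 2 values of 307 occupy positions 5–6 → each gets rank 5.
The 2 values of 254 occupy positions 7–8 → each gets rank 7.
J has value 254 MPa → rank 7.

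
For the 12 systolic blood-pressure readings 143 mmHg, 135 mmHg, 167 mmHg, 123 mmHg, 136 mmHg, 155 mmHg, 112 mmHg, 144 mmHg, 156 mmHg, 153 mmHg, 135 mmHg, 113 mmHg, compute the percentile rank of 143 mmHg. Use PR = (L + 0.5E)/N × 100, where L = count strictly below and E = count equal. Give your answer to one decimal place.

N = 12.
Strictly below 143: 6. Equal to 143: 1.
PR = (6 + 0.5·1)/12 × 100 = 54.2

54.2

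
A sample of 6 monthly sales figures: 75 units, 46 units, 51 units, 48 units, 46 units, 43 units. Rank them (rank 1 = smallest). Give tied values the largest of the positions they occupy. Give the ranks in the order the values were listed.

Sorted (ascending): 43, 46, 46, 48, 51, 75
The 2 values of 46 occupy positions 2–3 → each gets rank 3.

6, 3, 5, 4, 3, 1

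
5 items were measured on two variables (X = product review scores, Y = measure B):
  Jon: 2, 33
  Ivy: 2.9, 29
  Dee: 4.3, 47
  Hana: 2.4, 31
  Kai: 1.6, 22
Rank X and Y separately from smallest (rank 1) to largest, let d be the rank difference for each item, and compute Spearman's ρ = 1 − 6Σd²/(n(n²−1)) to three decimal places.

Ranks of variable 1: 2, 4, 5, 3, 1
Ranks of variable 2: 4, 2, 5, 3, 1
d = r₁ − r₂: -2, 2, 0, 0, 0
d²: 4, 4, 0, 0, 0; Σd² = 8
ρ = 1 − 6·8/(5·24) = 1 − 48/120 = 0.600

0.600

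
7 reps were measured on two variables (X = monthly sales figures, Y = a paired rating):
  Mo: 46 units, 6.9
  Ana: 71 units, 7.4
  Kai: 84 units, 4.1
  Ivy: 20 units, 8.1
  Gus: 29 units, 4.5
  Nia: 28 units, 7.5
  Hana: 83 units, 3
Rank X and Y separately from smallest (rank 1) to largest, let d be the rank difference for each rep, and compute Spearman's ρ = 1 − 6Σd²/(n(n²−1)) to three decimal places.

-0.821

Ranks of variable 1: 4, 5, 7, 1, 3, 2, 6
Ranks of variable 2: 4, 5, 2, 7, 3, 6, 1
d = r₁ − r₂: 0, 0, 5, -6, 0, -4, 5
d²: 0, 0, 25, 36, 0, 16, 25; Σd² = 102
ρ = 1 − 6·102/(7·48) = 1 − 612/336 = -0.821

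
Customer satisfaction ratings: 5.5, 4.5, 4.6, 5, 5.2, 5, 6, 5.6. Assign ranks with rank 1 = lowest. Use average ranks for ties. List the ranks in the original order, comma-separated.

6, 1, 2, 3.5, 5, 3.5, 8, 7

Sorted (ascending): 4.5, 4.6, 5, 5, 5.2, 5.5, 5.6, 6
The 2 values of 5 occupy positions 3–4 → average rank (3+4)/2 = 3.5.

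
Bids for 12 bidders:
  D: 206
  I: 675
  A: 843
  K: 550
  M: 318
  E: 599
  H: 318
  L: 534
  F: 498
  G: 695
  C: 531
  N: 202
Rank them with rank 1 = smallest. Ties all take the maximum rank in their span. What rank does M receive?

Sorted (ascending): 202, 206, 318, 318, 498, 531, 534, 550, 599, 675, 695, 843
The 2 values of 318 occupy positions 3–4 → each gets rank 4.
M has value 318 → rank 4.

4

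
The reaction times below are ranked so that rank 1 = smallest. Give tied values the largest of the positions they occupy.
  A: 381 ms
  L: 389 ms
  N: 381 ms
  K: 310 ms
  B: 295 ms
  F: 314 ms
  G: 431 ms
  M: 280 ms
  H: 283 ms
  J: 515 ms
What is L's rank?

8

Sorted (ascending): 280, 283, 295, 310, 314, 381, 381, 389, 431, 515
The 2 values of 381 occupy positions 6–7 → each gets rank 7.
L has value 389 ms → rank 8.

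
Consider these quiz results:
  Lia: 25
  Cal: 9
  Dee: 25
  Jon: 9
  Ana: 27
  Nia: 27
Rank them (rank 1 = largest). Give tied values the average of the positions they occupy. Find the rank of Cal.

5.5

Sorted (descending): 27, 27, 25, 25, 9, 9
The 2 values of 27 occupy positions 1–2 → average rank (1+2)/2 = 1.5.
The 2 values of 25 occupy positions 3–4 → average rank (3+4)/2 = 3.5.
The 2 values of 9 occupy positions 5–6 → average rank (5+6)/2 = 5.5.
Cal has value 9 → rank 5.5.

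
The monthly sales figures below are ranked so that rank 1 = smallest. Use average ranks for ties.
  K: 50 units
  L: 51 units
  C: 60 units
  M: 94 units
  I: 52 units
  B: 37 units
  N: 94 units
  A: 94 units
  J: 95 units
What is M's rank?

Sorted (ascending): 37, 50, 51, 52, 60, 94, 94, 94, 95
The 3 values of 94 occupy positions 6–8 → average rank 7.
M has value 94 units → rank 7.

7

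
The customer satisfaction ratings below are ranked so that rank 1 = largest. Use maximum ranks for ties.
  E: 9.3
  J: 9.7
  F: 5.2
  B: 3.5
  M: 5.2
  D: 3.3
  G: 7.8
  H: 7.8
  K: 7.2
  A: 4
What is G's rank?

Sorted (descending): 9.7, 9.3, 7.8, 7.8, 7.2, 5.2, 5.2, 4, 3.5, 3.3
The 2 values of 7.8 occupy positions 3–4 → each gets rank 4.
The 2 values of 5.2 occupy positions 6–7 → each gets rank 7.
G has value 7.8 → rank 4.

4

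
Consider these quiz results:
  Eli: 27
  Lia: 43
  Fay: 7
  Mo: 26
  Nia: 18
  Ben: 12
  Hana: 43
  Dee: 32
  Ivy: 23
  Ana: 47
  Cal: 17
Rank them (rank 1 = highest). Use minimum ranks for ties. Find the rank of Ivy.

Sorted (descending): 47, 43, 43, 32, 27, 26, 23, 18, 17, 12, 7
The 2 values of 43 occupy positions 2–3 → each gets rank 2.
Ivy has value 23 → rank 7.

7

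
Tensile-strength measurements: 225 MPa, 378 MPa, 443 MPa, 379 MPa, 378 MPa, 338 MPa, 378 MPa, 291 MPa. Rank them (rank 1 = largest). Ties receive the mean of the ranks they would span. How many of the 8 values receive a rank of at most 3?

Sorted (descending): 443, 379, 378, 378, 378, 338, 291, 225
The 3 values of 378 occupy positions 3–5 → average rank 4.
Ranks ≤ 3: {1, 2} → 2 values.

2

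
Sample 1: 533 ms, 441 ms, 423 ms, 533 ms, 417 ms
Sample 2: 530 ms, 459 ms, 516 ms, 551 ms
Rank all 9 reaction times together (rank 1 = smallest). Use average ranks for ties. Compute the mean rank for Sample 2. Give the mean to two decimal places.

Sorted (ascending): 417, 423, 441, 459, 516, 530, 533, 533, 551
The 2 values of 533 occupy positions 7–8 → average rank (7+8)/2 = 7.5.
Sample 2 values → pooled ranks: 530→6, 459→4, 516→5, 551→9
Mean rank = (6 + 4 + 5 + 9) / 4 = 6.00

6.00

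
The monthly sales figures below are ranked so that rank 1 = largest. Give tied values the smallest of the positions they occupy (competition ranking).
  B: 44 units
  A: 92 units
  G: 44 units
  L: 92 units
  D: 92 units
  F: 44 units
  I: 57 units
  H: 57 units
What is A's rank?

Sorted (descending): 92, 92, 92, 57, 57, 44, 44, 44
The 3 values of 92 occupy positions 1–3 → each gets rank 1.
The 2 values of 57 occupy positions 4–5 → each gets rank 4.
The 3 values of 44 occupy positions 6–8 → each gets rank 6.
A has value 92 units → rank 1.

1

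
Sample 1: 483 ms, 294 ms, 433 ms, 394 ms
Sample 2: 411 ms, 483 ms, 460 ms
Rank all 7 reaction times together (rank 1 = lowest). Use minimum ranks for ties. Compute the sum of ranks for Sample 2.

Sorted (ascending): 294, 394, 411, 433, 460, 483, 483
The 2 values of 483 occupy positions 6–7 → each gets rank 6.
Sample 2 values → pooled ranks: 411→3, 483→6, 460→5
Rank sum = 3 + 6 + 5 = 14

14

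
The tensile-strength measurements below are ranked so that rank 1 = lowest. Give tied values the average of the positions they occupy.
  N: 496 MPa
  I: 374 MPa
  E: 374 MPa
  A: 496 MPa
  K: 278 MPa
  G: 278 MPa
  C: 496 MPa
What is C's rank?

Sorted (ascending): 278, 278, 374, 374, 496, 496, 496
The 2 values of 278 occupy positions 1–2 → average rank (1+2)/2 = 1.5.
The 2 values of 374 occupy positions 3–4 → average rank (3+4)/2 = 3.5.
The 3 values of 496 occupy positions 5–7 → average rank 6.
C has value 496 MPa → rank 6.

6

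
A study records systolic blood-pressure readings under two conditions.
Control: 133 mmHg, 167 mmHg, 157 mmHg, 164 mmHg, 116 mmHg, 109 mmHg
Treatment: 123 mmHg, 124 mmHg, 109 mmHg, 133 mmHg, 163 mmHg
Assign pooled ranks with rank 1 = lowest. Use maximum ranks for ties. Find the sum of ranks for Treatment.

Sorted (ascending): 109, 109, 116, 123, 124, 133, 133, 157, 163, 164, 167
The 2 values of 109 occupy positions 1–2 → each gets rank 2.
The 2 values of 133 occupy positions 6–7 → each gets rank 7.
Treatment values → pooled ranks: 123→4, 124→5, 109→2, 133→7, 163→9
Rank sum = 4 + 5 + 2 + 7 + 9 = 27

27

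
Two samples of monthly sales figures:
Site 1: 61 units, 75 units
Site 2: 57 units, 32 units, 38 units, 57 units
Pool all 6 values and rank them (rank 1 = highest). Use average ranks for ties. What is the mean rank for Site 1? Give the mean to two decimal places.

1.50

Sorted (descending): 75, 61, 57, 57, 38, 32
The 2 values of 57 occupy positions 3–4 → average rank (3+4)/2 = 3.5.
Site 1 values → pooled ranks: 61→2, 75→1
Mean rank = (2 + 1) / 2 = 1.50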